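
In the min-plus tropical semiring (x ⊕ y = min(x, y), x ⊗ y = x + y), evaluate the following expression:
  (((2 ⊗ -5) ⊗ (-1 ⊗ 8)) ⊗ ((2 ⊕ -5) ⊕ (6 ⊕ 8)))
(((2 ⊗ -5) ⊗ (-1 ⊗ 8)) ⊗ ((2 ⊕ -5) ⊕ (6 ⊕ 8))) = -1

Expand innermost to outermost. Recall ⊕ takes the minimum of its arguments and ⊗ takes their sum. Working out the expression (((2 ⊗ -5) ⊗ (-1 ⊗ 8)) ⊗ ((2 ⊕ -5) ⊕ (6 ⊕ 8))) gives -1.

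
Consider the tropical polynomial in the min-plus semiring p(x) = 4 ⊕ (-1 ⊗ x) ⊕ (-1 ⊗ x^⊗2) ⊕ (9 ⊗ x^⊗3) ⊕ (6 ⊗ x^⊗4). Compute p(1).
p(1) = 0

A tropical monomial a ⊗ x^⊗i evaluates to a + i · x. Evaluating each term at x = 1:
  Term 0 contributes 4 + 0 · 1 = 4
  Term 1 contributes -1 + 1 · 1 = 0
  Term 2 contributes -1 + 2 · 1 = 1
  Term 3 contributes 9 + 3 · 1 = 12
  Term 4 contributes 6 + 4 · 1 = 10
p(1) = ⊕ of these = min[4, 0, 1, 12, 10] = 0.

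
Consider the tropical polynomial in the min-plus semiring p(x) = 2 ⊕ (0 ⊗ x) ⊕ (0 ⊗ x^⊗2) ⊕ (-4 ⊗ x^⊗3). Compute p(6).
p(6) = 2

A tropical monomial a ⊗ x^⊗i evaluates to a + i · x. Evaluating each term at x = 6:
  Term 0 contributes 2 + 0 · 6 = 2
  Term 1 contributes 0 + 1 · 6 = 6
  Term 2 contributes 0 + 2 · 6 = 12
  Term 3 contributes -4 + 3 · 6 = 14
p(6) = ⊕ of these = min[2, 6, 12, 14] = 2.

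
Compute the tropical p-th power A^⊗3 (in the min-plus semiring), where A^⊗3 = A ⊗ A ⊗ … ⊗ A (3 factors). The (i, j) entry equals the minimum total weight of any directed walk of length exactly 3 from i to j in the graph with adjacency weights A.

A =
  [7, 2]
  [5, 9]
A^⊗3 =
  [14, 9]
  [12, 14]

Each entry (A^⊗3)_ij equals the minimum over all length-3 walks i = v_0 → v_1 → … → v_3 = j of Σ_t A[v_t][v_{t+1}]. For example, for (i, j) = (0, 1) we minimise over 4 possible intermediate vertex sequences; the minimum is 9, attained along the walk 0 → 1 → 0 → 1.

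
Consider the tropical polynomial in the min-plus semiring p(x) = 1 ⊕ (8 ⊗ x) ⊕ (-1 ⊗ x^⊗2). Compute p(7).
p(7) = 1

A tropical monomial a ⊗ x^⊗i evaluates to a + i · x. Evaluating each term at x = 7:
  Term 0 contributes 1 + 0 · 7 = 1
  Term 1 contributes 8 + 1 · 7 = 15
  Term 2 contributes -1 + 2 · 7 = 13
p(7) = ⊕ of these = min[1, 15, 13] = 1.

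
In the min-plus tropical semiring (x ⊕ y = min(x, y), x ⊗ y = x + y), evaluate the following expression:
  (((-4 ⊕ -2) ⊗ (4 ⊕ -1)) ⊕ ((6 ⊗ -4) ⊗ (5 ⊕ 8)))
(((-4 ⊕ -2) ⊗ (4 ⊕ -1)) ⊕ ((6 ⊗ -4) ⊗ (5 ⊕ 8))) = -5

Expand innermost to outermost. Recall ⊕ takes the minimum of its arguments and ⊗ takes their sum. Working out the expression (((-4 ⊕ -2) ⊗ (4 ⊕ -1)) ⊕ ((6 ⊗ -4) ⊗ (5 ⊕ 8))) gives -5.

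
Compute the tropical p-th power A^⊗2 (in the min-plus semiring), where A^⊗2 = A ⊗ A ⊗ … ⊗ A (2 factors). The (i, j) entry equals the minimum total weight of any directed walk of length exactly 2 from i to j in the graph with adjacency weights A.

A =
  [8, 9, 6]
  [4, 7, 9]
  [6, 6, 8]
A^⊗2 =
  [12, 12, 14]
  [11, 13, 10]
  [10, 13, 12]

Each entry (A^⊗2)_ij equals the minimum over all length-2 walks i = v_0 → v_1 → … → v_2 = j of Σ_t A[v_t][v_{t+1}]. For example, for (i, j) = (0, 2) we minimise over 3 possible intermediate vertex sequences; the minimum is 14, attained along the walk 0 → 0 → 2.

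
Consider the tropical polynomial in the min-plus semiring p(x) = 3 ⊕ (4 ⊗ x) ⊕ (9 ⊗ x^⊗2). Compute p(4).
p(4) = 3

A tropical monomial a ⊗ x^⊗i evaluates to a + i · x. Evaluating each term at x = 4:
  Term 0 contributes 3 + 0 · 4 = 3
  Term 1 contributes 4 + 1 · 4 = 8
  Term 2 contributes 9 + 2 · 4 = 17
p(4) = ⊕ of these = min[3, 8, 17] = 3.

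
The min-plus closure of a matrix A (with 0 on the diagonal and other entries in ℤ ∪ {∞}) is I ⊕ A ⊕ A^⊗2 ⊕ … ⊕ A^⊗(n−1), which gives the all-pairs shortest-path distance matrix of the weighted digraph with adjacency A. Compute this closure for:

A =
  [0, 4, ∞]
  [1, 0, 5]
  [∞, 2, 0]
Closure =
  [0, 4, 9]
  [1, 0, 5]
  [3, 2, 0]

This is the Floyd-Warshall all-pairs shortest-path computation. For each intermediate vertex k = 0, 1, …, 2, update dist[i][j] ← min(dist[i][j], dist[i][k] + dist[k][j]). The final matrix gives, for each (i, j), the minimum total weight of any directed path from i to j (possibly empty when i = j).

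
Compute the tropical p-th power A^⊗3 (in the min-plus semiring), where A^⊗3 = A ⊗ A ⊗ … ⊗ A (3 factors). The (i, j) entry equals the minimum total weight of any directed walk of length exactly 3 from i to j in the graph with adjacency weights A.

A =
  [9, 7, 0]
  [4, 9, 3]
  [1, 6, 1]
A^⊗3 =
  [2, 7, 1]
  [5, 10, 4]
  [2, 7, 2]

Each entry (A^⊗3)_ij equals the minimum over all length-3 walks i = v_0 → v_1 → … → v_3 = j of Σ_t A[v_t][v_{t+1}]. For example, for (i, j) = (0, 2) we minimise over 9 possible intermediate vertex sequences; the minimum is 1, attained along the walk 0 → 2 → 0 → 2.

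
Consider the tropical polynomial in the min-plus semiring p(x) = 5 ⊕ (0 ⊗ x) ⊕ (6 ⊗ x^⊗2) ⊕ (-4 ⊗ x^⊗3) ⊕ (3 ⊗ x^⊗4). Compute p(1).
p(1) = -1

A tropical monomial a ⊗ x^⊗i evaluates to a + i · x. Evaluating each term at x = 1:
  Term 0 contributes 5 + 0 · 1 = 5
  Term 1 contributes 0 + 1 · 1 = 1
  Term 2 contributes 6 + 2 · 1 = 8
  Term 3 contributes -4 + 3 · 1 = -1
  Term 4 contributes 3 + 4 · 1 = 7
p(1) = ⊕ of these = min[5, 1, 8, -1, 7] = -1.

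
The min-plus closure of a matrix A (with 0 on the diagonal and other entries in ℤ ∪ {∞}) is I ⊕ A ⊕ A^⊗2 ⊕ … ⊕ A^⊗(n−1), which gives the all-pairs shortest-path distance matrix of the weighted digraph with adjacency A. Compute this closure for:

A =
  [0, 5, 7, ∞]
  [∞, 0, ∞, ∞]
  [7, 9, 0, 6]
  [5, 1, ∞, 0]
Closure =
  [0, 5, 7, 13]
  [∞, 0, ∞, ∞]
  [7, 7, 0, 6]
  [5, 1, 12, 0]

This is the Floyd-Warshall all-pairs shortest-path computation. For each intermediate vertex k = 0, 1, …, 3, update dist[i][j] ← min(dist[i][j], dist[i][k] + dist[k][j]). The final matrix gives, for each (i, j), the minimum total weight of any directed path from i to j (possibly empty when i = j).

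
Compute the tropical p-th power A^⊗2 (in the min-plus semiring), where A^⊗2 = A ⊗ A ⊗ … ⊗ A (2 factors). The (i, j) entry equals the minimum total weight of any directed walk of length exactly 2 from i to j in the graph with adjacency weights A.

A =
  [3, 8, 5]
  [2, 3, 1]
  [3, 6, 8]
A^⊗2 =
  [6, 11, 8]
  [4, 6, 4]
  [6, 9, 7]

Each entry (A^⊗2)_ij equals the minimum over all length-2 walks i = v_0 → v_1 → … → v_2 = j of Σ_t A[v_t][v_{t+1}]. For example, for (i, j) = (0, 2) we minimise over 3 possible intermediate vertex sequences; the minimum is 8, attained along the walk 0 → 0 → 2.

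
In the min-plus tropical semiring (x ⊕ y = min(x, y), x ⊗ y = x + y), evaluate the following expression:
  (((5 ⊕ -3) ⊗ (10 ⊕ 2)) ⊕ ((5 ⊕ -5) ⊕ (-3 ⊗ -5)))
(((5 ⊕ -3) ⊗ (10 ⊕ 2)) ⊕ ((5 ⊕ -5) ⊕ (-3 ⊗ -5))) = -8

Expand innermost to outermost. Recall ⊕ takes the minimum of its arguments and ⊗ takes their sum. Working out the expression (((5 ⊕ -3) ⊗ (10 ⊕ 2)) ⊕ ((5 ⊕ -5) ⊕ (-3 ⊗ -5))) gives -8.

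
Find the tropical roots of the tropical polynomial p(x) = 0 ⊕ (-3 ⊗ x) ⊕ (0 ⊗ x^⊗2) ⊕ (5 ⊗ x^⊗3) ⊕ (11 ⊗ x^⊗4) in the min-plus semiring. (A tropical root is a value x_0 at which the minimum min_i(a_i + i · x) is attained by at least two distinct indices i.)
Roots: {-6, -5, -3, 3}

Each tropical root is a break point of the lower envelope of the lines y = a_i + i · x (there are 5 lines, with slopes 0, 1, ..., 4). Only the lines that attain the minimum somewhere contribute to roots; other lines are dominated. Here the surviving (envelope) indices are i = 4, i = 3, i = 2, i = 1, i = 0.
Intersections between consecutive envelope lines give the roots: for adjacent envelope indices i < j the intersection is x = (a_i − a_j) / (j − i). Reading off the sorted break points: {-6, -5, -3, 3}.
Verification: at each break x_0, at least two indices attain the minimum of min_i(a_i + i · x_0).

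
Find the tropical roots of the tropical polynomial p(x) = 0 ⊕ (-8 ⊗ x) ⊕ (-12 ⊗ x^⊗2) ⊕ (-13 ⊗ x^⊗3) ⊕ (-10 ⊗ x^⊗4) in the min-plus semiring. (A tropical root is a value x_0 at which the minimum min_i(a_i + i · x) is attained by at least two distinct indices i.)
Roots: {-3, 1, 4, 8}

Each tropical root is a break point of the lower envelope of the lines y = a_i + i · x (there are 5 lines, with slopes 0, 1, ..., 4). Only the lines that attain the minimum somewhere contribute to roots; other lines are dominated. Here the surviving (envelope) indices are i = 4, i = 3, i = 2, i = 1, i = 0.
Intersections between consecutive envelope lines give the roots: for adjacent envelope indices i < j the intersection is x = (a_i − a_j) / (j − i). Reading off the sorted break points: {-3, 1, 4, 8}.
Verification: at each break x_0, at least two indices attain the minimum of min_i(a_i + i · x_0).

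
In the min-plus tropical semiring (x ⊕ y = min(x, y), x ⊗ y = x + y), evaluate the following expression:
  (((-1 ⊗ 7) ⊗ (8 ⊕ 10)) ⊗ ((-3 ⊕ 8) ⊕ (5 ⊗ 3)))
(((-1 ⊗ 7) ⊗ (8 ⊕ 10)) ⊗ ((-3 ⊕ 8) ⊕ (5 ⊗ 3))) = 11

Expand innermost to outermost. Recall ⊕ takes the minimum of its arguments and ⊗ takes their sum. Working out the expression (((-1 ⊗ 7) ⊗ (8 ⊕ 10)) ⊗ ((-3 ⊕ 8) ⊕ (5 ⊗ 3))) gives 11.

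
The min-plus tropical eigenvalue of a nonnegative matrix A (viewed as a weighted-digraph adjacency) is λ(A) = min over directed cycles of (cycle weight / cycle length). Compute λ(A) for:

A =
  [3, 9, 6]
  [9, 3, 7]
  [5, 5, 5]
λ(A) = 3

Enumerate directed cycles and compute their means (weight / length). Sample:
  cycle 0 → 0: weight = 3, length = 1, mean = 3/1 ≈ 3.000
  cycle 1 → 1: weight = 3, length = 1, mean = 3/1 ≈ 3.000
  cycle 2 → 2: weight = 5, length = 1, mean = 5/1 ≈ 5.000
  cycle 0 → 1 → 0: weight = 18, length = 2, mean = 18/2 ≈ 9.000
  cycle 0 → 2 → 0: weight = 11, length = 2, mean = 11/2 ≈ 5.500
  cycle 1 → 0 → 1: weight = 18, length = 2, mean = 18/2 ≈ 9.000
Minimum mean = 3.000, attained e.g. along the cycle 0 → 0 with weight 3 and length 1. So λ(A) = 3/1 = 3.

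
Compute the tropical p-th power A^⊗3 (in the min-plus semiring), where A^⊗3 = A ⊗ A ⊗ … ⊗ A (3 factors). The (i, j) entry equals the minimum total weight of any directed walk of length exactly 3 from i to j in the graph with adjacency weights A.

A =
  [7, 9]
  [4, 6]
A^⊗3 =
  [19, 21]
  [16, 18]

Each entry (A^⊗3)_ij equals the minimum over all length-3 walks i = v_0 → v_1 → … → v_3 = j of Σ_t A[v_t][v_{t+1}]. For example, for (i, j) = (0, 1) we minimise over 4 possible intermediate vertex sequences; the minimum is 21, attained along the walk 0 → 1 → 1 → 1.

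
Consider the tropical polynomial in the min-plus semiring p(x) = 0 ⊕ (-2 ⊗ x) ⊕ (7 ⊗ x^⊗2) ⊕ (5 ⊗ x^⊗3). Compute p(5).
p(5) = 0

A tropical monomial a ⊗ x^⊗i evaluates to a + i · x. Evaluating each term at x = 5:
  Term 0 contributes 0 + 0 · 5 = 0
  Term 1 contributes -2 + 1 · 5 = 3
  Term 2 contributes 7 + 2 · 5 = 17
  Term 3 contributes 5 + 3 · 5 = 20
p(5) = ⊕ of these = min[0, 3, 17, 20] = 0.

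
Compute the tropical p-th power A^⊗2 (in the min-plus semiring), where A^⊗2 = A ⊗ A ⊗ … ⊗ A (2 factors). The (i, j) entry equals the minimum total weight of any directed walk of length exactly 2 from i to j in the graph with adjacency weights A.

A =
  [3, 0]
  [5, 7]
A^⊗2 =
  [5, 3]
  [8, 5]

Each entry (A^⊗2)_ij equals the minimum over all length-2 walks i = v_0 → v_1 → … → v_2 = j of Σ_t A[v_t][v_{t+1}]. For example, for (i, j) = (0, 1) we minimise over 2 possible intermediate vertex sequences; the minimum is 3, attained along the walk 0 → 0 → 1.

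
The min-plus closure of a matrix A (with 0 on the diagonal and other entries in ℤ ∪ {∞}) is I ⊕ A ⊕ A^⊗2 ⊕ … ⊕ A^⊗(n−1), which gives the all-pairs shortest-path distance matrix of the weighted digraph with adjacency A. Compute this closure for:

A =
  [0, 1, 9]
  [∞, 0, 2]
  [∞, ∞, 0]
Closure =
  [0, 1, 3]
  [∞, 0, 2]
  [∞, ∞, 0]

This is the Floyd-Warshall all-pairs shortest-path computation. For each intermediate vertex k = 0, 1, …, 2, update dist[i][j] ← min(dist[i][j], dist[i][k] + dist[k][j]). The final matrix gives, for each (i, j), the minimum total weight of any directed path from i to j (possibly empty when i = j).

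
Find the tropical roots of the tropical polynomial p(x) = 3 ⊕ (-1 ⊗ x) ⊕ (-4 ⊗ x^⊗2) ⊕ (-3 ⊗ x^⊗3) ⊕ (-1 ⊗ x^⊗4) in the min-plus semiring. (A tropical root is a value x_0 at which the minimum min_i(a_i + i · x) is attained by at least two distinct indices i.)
Roots: {-2, -1, 3, 4}

Each tropical root is a break point of the lower envelope of the lines y = a_i + i · x (there are 5 lines, with slopes 0, 1, ..., 4). Only the lines that attain the minimum somewhere contribute to roots; other lines are dominated. Here the surviving (envelope) indices are i = 4, i = 3, i = 2, i = 1, i = 0.
Intersections between consecutive envelope lines give the roots: for adjacent envelope indices i < j the intersection is x = (a_i − a_j) / (j − i). Reading off the sorted break points: {-2, -1, 3, 4}.
Verification: at each break x_0, at least two indices attain the minimum of min_i(a_i + i · x_0).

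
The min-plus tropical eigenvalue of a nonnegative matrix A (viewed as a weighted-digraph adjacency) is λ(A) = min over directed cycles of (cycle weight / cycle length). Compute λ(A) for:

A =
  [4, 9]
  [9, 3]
λ(A) = 3

Enumerate directed cycles and compute their means (weight / length). Sample:
  cycle 0 → 0: weight = 4, length = 1, mean = 4/1 ≈ 4.000
  cycle 1 → 1: weight = 3, length = 1, mean = 3/1 ≈ 3.000
  cycle 0 → 1 → 0: weight = 18, length = 2, mean = 18/2 ≈ 9.000
  cycle 1 → 0 → 1: weight = 18, length = 2, mean = 18/2 ≈ 9.000
Minimum mean = 3.000, attained e.g. along the cycle 1 → 1 with weight 3 and length 1. So λ(A) = 3/1 = 3.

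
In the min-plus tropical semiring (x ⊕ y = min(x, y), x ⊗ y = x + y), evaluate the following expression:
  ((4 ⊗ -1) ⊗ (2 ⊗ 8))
((4 ⊗ -1) ⊗ (2 ⊗ 8)) = 13

Expand innermost to outermost. Recall ⊕ takes the minimum of its arguments and ⊗ takes their sum. Working out the expression ((4 ⊗ -1) ⊗ (2 ⊗ 8)) gives 13.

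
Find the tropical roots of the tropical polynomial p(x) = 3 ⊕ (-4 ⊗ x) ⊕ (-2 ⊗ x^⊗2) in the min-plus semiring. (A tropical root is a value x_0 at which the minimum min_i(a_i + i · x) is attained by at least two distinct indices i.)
Roots: {-2, 7}

Each tropical root is a break point of the lower envelope of the lines y = a_i + i · x (there are 3 lines, with slopes 0, 1, ..., 2). Only the lines that attain the minimum somewhere contribute to roots; other lines are dominated. Here the surviving (envelope) indices are i = 2, i = 1, i = 0.
Intersections between consecutive envelope lines give the roots: for adjacent envelope indices i < j the intersection is x = (a_i − a_j) / (j − i). Reading off the sorted break points: {-2, 7}.
Verification: at each break x_0, at least two indices attain the minimum of min_i(a_i + i · x_0).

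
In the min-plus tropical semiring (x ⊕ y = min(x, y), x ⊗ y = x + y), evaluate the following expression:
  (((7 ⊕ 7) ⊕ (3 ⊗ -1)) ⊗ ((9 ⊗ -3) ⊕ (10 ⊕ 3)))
(((7 ⊕ 7) ⊕ (3 ⊗ -1)) ⊗ ((9 ⊗ -3) ⊕ (10 ⊕ 3))) = 5

Expand innermost to outermost. Recall ⊕ takes the minimum of its arguments and ⊗ takes their sum. Working out the expression (((7 ⊕ 7) ⊕ (3 ⊗ -1)) ⊗ ((9 ⊗ -3) ⊕ (10 ⊕ 3))) gives 5.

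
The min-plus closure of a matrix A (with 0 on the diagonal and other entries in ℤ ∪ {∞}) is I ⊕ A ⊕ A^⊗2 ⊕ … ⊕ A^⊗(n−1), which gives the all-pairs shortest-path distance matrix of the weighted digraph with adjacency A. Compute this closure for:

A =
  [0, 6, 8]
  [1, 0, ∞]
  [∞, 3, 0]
Closure =
  [0, 6, 8]
  [1, 0, 9]
  [4, 3, 0]

This is the Floyd-Warshall all-pairs shortest-path computation. For each intermediate vertex k = 0, 1, …, 2, update dist[i][j] ← min(dist[i][j], dist[i][k] + dist[k][j]). The final matrix gives, for each (i, j), the minimum total weight of any directed path from i to j (possibly empty when i = j).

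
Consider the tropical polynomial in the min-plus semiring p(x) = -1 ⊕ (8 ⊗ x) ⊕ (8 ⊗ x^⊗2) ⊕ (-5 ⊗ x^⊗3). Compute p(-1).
p(-1) = -8

A tropical monomial a ⊗ x^⊗i evaluates to a + i · x. Evaluating each term at x = -1:
  Term 0 contributes -1 + 0 · -1 = -1
  Term 1 contributes 8 + 1 · -1 = 7
  Term 2 contributes 8 + 2 · -1 = 6
  Term 3 contributes -5 + 3 · -1 = -8
p(-1) = ⊕ of these = min[-1, 7, 6, -8] = -8.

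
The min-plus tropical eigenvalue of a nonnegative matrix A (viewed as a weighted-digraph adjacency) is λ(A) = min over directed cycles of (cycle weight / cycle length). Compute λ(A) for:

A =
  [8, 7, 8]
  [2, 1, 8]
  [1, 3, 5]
λ(A) = 1

Enumerate directed cycles and compute their means (weight / length). Sample:
  cycle 0 → 0: weight = 8, length = 1, mean = 8/1 ≈ 8.000
  cycle 1 → 1: weight = 1, length = 1, mean = 1/1 ≈ 1.000
  cycle 2 → 2: weight = 5, length = 1, mean = 5/1 ≈ 5.000
  cycle 0 → 1 → 0: weight = 9, length = 2, mean = 9/2 ≈ 4.500
  cycle 0 → 2 → 0: weight = 9, length = 2, mean = 9/2 ≈ 4.500
  cycle 1 → 0 → 1: weight = 9, length = 2, mean = 9/2 ≈ 4.500
Minimum mean = 1.000, attained e.g. along the cycle 1 → 1 with weight 1 and length 1. So λ(A) = 1/1 = 1.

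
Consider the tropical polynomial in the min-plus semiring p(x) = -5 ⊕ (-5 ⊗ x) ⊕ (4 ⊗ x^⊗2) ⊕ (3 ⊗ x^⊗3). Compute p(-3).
p(-3) = -8

A tropical monomial a ⊗ x^⊗i evaluates to a + i · x. Evaluating each term at x = -3:
  Term 0 contributes -5 + 0 · -3 = -5
  Term 1 contributes -5 + 1 · -3 = -8
  Term 2 contributes 4 + 2 · -3 = -2
  Term 3 contributes 3 + 3 · -3 = -6
p(-3) = ⊕ of these = min[-5, -8, -2, -6] = -8.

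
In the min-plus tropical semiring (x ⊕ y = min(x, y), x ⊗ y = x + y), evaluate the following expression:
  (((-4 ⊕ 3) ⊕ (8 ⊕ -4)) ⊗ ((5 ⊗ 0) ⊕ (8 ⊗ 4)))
(((-4 ⊕ 3) ⊕ (8 ⊕ -4)) ⊗ ((5 ⊗ 0) ⊕ (8 ⊗ 4))) = 1

Expand innermost to outermost. Recall ⊕ takes the minimum of its arguments and ⊗ takes their sum. Working out the expression (((-4 ⊕ 3) ⊕ (8 ⊕ -4)) ⊗ ((5 ⊗ 0) ⊕ (8 ⊗ 4))) gives 1.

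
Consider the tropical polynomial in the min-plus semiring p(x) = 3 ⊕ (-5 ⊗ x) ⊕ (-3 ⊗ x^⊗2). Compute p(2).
p(2) = -3

A tropical monomial a ⊗ x^⊗i evaluates to a + i · x. Evaluating each term at x = 2:
  Term 0 contributes 3 + 0 · 2 = 3
  Term 1 contributes -5 + 1 · 2 = -3
  Term 2 contributes -3 + 2 · 2 = 1
p(2) = ⊕ of these = min[3, -3, 1] = -3.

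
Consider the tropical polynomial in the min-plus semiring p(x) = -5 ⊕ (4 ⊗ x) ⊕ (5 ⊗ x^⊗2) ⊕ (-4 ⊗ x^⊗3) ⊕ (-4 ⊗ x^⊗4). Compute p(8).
p(8) = -5

A tropical monomial a ⊗ x^⊗i evaluates to a + i · x. Evaluating each term at x = 8:
  Term 0 contributes -5 + 0 · 8 = -5
  Term 1 contributes 4 + 1 · 8 = 12
  Term 2 contributes 5 + 2 · 8 = 21
  Term 3 contributes -4 + 3 · 8 = 20
  Term 4 contributes -4 + 4 · 8 = 28
p(8) = ⊕ of these = min[-5, 12, 21, 20, 28] = -5.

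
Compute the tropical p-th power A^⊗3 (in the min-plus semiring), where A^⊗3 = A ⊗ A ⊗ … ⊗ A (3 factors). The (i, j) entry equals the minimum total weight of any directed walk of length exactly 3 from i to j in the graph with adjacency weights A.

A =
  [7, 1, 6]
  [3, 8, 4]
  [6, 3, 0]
A^⊗3 =
  [11, 5, 5]
  [7, 7, 4]
  [6, 3, 0]

Each entry (A^⊗3)_ij equals the minimum over all length-3 walks i = v_0 → v_1 → … → v_3 = j of Σ_t A[v_t][v_{t+1}]. For example, for (i, j) = (0, 2) we minimise over 9 possible intermediate vertex sequences; the minimum is 5, attained along the walk 0 → 1 → 2 → 2.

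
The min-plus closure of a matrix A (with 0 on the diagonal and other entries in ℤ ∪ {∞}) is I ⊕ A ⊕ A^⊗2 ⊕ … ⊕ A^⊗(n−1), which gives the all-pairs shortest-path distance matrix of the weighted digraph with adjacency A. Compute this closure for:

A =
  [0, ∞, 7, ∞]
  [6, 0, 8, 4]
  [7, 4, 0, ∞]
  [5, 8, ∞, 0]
Closure =
  [0, 11, 7, 15]
  [6, 0, 8, 4]
  [7, 4, 0, 8]
  [5, 8, 12, 0]

This is the Floyd-Warshall all-pairs shortest-path computation. For each intermediate vertex k = 0, 1, …, 3, update dist[i][j] ← min(dist[i][j], dist[i][k] + dist[k][j]). The final matrix gives, for each (i, j), the minimum total weight of any directed path from i to j (possibly empty when i = j).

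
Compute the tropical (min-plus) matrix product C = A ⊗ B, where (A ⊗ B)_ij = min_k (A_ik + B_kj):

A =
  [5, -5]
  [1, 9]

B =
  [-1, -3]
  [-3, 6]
A ⊗ B =
  [-8, 1]
  [0, -2]

Apply the min-plus product entry-by-entry:
  C[0][0] = min over k of (A[0][0] + B[0][0] = 5 + -1 = 4, A[0][1] + B[1][0] = -5 + -3 = -8) = -8 (attained at k = 1)
  C[0][1] = min over k of (A[0][0] + B[0][1] = 5 + -3 = 2, A[0][1] + B[1][1] = -5 + 6 = 1) = 1 (attained at k = 1)
  C[1][0] = min over k of (A[1][0] + B[0][0] = 1 + -1 = 0, A[1][1] + B[1][0] = 9 + -3 = 6) = 0 (attained at k = 0)
  C[1][1] = min over k of (A[1][0] + B[0][1] = 1 + -3 = -2, A[1][1] + B[1][1] = 9 + 6 = 15) = -2 (attained at k = 0)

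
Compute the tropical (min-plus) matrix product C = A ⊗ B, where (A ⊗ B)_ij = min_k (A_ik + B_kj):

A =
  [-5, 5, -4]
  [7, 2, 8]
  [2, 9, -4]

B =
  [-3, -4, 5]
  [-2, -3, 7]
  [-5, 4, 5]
A ⊗ B =
  [-9, -9, 0]
  [0, -1, 9]
  [-9, -2, 1]

Apply the min-plus product entry-by-entry:
  C[0][0] = min over k of (A[0][0] + B[0][0] = -5 + -3 = -8, A[0][1] + B[1][0] = 5 + -2 = 3, A[0][2] + B[2][0] = -4 + -5 = -9) = -9 (attained at k = 2)
  C[0][1] = min over k of (A[0][0] + B[0][1] = -5 + -4 = -9, A[0][1] + B[1][1] = 5 + -3 = 2, A[0][2] + B[2][1] = -4 + 4 = 0) = -9 (attained at k = 0)
  C[0][2] = min over k of (A[0][0] + B[0][2] = -5 + 5 = 0, A[0][1] + B[1][2] = 5 + 7 = 12, A[0][2] + B[2][2] = -4 + 5 = 1) = 0 (attained at k = 0)
  C[1][0] = min over k of (A[1][0] + B[0][0] = 7 + -3 = 4, A[1][1] + B[1][0] = 2 + -2 = 0, A[1][2] + B[2][0] = 8 + -5 = 3) = 0 (attained at k = 1)
  C[1][1] = min over k of (A[1][0] + B[0][1] = 7 + -4 = 3, A[1][1] + B[1][1] = 2 + -3 = -1, A[1][2] + B[2][1] = 8 + 4 = 12) = -1 (attained at k = 1)
  C[1][2] = min over k of (A[1][0] + B[0][2] = 7 + 5 = 12, A[1][1] + B[1][2] = 2 + 7 = 9, A[1][2] + B[2][2] = 8 + 5 = 13) = 9 (attained at k = 1)
  C[2][0] = min over k of (A[2][0] + B[0][0] = 2 + -3 = -1, A[2][1] + B[1][0] = 9 + -2 = 7, A[2][2] + B[2][0] = -4 + -5 = -9) = -9 (attained at k = 2)
  C[2][1] = min over k of (A[2][0] + B[0][1] = 2 + -4 = -2, A[2][1] + B[1][1] = 9 + -3 = 6, A[2][2] + B[2][1] = -4 + 4 = 0) = -2 (attained at k = 0)
  C[2][2] = min over k of (A[2][0] + B[0][2] = 2 + 5 = 7, A[2][1] + B[1][2] = 9 + 7 = 16, A[2][2] + B[2][2] = -4 + 5 = 1) = 1 (attained at k = 2)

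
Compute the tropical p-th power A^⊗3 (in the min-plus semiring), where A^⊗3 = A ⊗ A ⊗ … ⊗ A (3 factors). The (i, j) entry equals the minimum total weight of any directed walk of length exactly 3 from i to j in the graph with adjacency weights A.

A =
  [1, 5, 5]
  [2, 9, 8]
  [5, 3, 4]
A^⊗3 =
  [3, 7, 7]
  [4, 8, 8]
  [6, 10, 10]

Each entry (A^⊗3)_ij equals the minimum over all length-3 walks i = v_0 → v_1 → … → v_3 = j of Σ_t A[v_t][v_{t+1}]. For example, for (i, j) = (0, 2) we minimise over 9 possible intermediate vertex sequences; the minimum is 7, attained along the walk 0 → 0 → 0 → 2.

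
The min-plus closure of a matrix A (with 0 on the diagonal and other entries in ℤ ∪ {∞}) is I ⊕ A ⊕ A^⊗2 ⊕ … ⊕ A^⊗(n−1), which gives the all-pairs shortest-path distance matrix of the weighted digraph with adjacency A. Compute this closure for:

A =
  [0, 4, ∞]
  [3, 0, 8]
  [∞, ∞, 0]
Closure =
  [0, 4, 12]
  [3, 0, 8]
  [∞, ∞, 0]

This is the Floyd-Warshall all-pairs shortest-path computation. For each intermediate vertex k = 0, 1, …, 2, update dist[i][j] ← min(dist[i][j], dist[i][k] + dist[k][j]). The final matrix gives, for each (i, j), the minimum total weight of any directed path from i to j (possibly empty when i = j).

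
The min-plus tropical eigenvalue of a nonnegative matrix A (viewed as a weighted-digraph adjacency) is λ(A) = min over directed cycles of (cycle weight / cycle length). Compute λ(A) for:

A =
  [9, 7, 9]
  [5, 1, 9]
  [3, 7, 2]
λ(A) = 1

Enumerate directed cycles and compute their means (weight / length). Sample:
  cycle 0 → 0: weight = 9, length = 1, mean = 9/1 ≈ 9.000
  cycle 1 → 1: weight = 1, length = 1, mean = 1/1 ≈ 1.000
  cycle 2 → 2: weight = 2, length = 1, mean = 2/1 ≈ 2.000
  cycle 0 → 1 → 0: weight = 12, length = 2, mean = 12/2 ≈ 6.000
  cycle 0 → 2 → 0: weight = 12, length = 2, mean = 12/2 ≈ 6.000
  cycle 1 → 0 → 1: weight = 12, length = 2, mean = 12/2 ≈ 6.000
Minimum mean = 1.000, attained e.g. along the cycle 1 → 1 with weight 1 and length 1. So λ(A) = 1/1 = 1.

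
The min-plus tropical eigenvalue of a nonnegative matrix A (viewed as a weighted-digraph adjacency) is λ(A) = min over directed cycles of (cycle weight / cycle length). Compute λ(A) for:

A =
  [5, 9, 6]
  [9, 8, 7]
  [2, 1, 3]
λ(A) = 3

Enumerate directed cycles and compute their means (weight / length). Sample:
  cycle 0 → 0: weight = 5, length = 1, mean = 5/1 ≈ 5.000
  cycle 1 → 1: weight = 8, length = 1, mean = 8/1 ≈ 8.000
  cycle 2 → 2: weight = 3, length = 1, mean = 3/1 ≈ 3.000
  cycle 0 → 1 → 0: weight = 18, length = 2, mean = 18/2 ≈ 9.000
  cycle 0 → 2 → 0: weight = 8, length = 2, mean = 8/2 ≈ 4.000
  cycle 1 → 0 → 1: weight = 18, length = 2, mean = 18/2 ≈ 9.000
Minimum mean = 3.000, attained e.g. along the cycle 2 → 2 with weight 3 and length 1. So λ(A) = 3/1 = 3.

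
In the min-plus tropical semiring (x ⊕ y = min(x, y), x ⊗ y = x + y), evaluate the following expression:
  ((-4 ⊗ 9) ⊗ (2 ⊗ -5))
((-4 ⊗ 9) ⊗ (2 ⊗ -5)) = 2

Expand innermost to outermost. Recall ⊕ takes the minimum of its arguments and ⊗ takes their sum. Working out the expression ((-4 ⊗ 9) ⊗ (2 ⊗ -5)) gives 2.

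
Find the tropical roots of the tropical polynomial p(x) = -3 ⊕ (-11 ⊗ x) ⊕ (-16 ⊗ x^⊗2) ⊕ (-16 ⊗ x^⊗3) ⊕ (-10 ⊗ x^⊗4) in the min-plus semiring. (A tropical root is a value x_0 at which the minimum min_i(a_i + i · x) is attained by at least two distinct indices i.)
Roots: {-6, 0, 5, 8}

Each tropical root is a break point of the lower envelope of the lines y = a_i + i · x (there are 5 lines, with slopes 0, 1, ..., 4). Only the lines that attain the minimum somewhere contribute to roots; other lines are dominated. Here the surviving (envelope) indices are i = 4, i = 3, i = 2, i = 1, i = 0.
Intersections between consecutive envelope lines give the roots: for adjacent envelope indices i < j the intersection is x = (a_i − a_j) / (j − i). Reading off the sorted break points: {-6, 0, 5, 8}.
Verification: at each break x_0, at least two indices attain the minimum of min_i(a_i + i · x_0).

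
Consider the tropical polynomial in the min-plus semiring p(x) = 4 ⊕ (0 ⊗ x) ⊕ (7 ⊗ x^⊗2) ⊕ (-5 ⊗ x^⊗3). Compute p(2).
p(2) = 1

A tropical monomial a ⊗ x^⊗i evaluates to a + i · x. Evaluating each term at x = 2:
  Term 0 contributes 4 + 0 · 2 = 4
  Term 1 contributes 0 + 1 · 2 = 2
  Term 2 contributes 7 + 2 · 2 = 11
  Term 3 contributes -5 + 3 · 2 = 1
p(2) = ⊕ of these = min[4, 2, 11, 1] = 1.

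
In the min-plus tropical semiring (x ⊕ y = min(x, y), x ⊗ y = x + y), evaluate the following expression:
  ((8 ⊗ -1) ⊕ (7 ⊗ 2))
((8 ⊗ -1) ⊕ (7 ⊗ 2)) = 7

Expand innermost to outermost. Recall ⊕ takes the minimum of its arguments and ⊗ takes their sum. Working out the expression ((8 ⊗ -1) ⊕ (7 ⊗ 2)) gives 7.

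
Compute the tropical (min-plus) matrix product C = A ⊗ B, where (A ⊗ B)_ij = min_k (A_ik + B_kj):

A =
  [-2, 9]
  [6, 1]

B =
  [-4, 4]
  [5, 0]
A ⊗ B =
  [-6, 2]
  [2, 1]

Apply the min-plus product entry-by-entry:
  C[0][0] = min over k of (A[0][0] + B[0][0] = -2 + -4 = -6, A[0][1] + B[1][0] = 9 + 5 = 14) = -6 (attained at k = 0)
  C[0][1] = min over k of (A[0][0] + B[0][1] = -2 + 4 = 2, A[0][1] + B[1][1] = 9 + 0 = 9) = 2 (attained at k = 0)
  C[1][0] = min over k of (A[1][0] + B[0][0] = 6 + -4 = 2, A[1][1] + B[1][0] = 1 + 5 = 6) = 2 (attained at k = 0)
  C[1][1] = min over k of (A[1][0] + B[0][1] = 6 + 4 = 10, A[1][1] + B[1][1] = 1 + 0 = 1) = 1 (attained at k = 1)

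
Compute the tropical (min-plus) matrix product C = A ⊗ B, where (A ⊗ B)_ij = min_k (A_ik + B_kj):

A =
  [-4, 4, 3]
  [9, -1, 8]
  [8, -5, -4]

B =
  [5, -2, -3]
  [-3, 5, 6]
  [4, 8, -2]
A ⊗ B =
  [1, -6, -7]
  [-4, 4, 5]
  [-8, 0, -6]

Apply the min-plus product entry-by-entry:
  C[0][0] = min over k of (A[0][0] + B[0][0] = -4 + 5 = 1, A[0][1] + B[1][0] = 4 + -3 = 1, A[0][2] + B[2][0] = 3 + 4 = 7) = 1 (attained at k = 0)
  C[0][1] = min over k of (A[0][0] + B[0][1] = -4 + -2 = -6, A[0][1] + B[1][1] = 4 + 5 = 9, A[0][2] + B[2][1] = 3 + 8 = 11) = -6 (attained at k = 0)
  C[0][2] = min over k of (A[0][0] + B[0][2] = -4 + -3 = -7, A[0][1] + B[1][2] = 4 + 6 = 10, A[0][2] + B[2][2] = 3 + -2 = 1) = -7 (attained at k = 0)
  C[1][0] = min over k of (A[1][0] + B[0][0] = 9 + 5 = 14, A[1][1] + B[1][0] = -1 + -3 = -4, A[1][2] + B[2][0] = 8 + 4 = 12) = -4 (attained at k = 1)
  C[1][1] = min over k of (A[1][0] + B[0][1] = 9 + -2 = 7, A[1][1] + B[1][1] = -1 + 5 = 4, A[1][2] + B[2][1] = 8 + 8 = 16) = 4 (attained at k = 1)
  C[1][2] = min over k of (A[1][0] + B[0][2] = 9 + -3 = 6, A[1][1] + B[1][2] = -1 + 6 = 5, A[1][2] + B[2][2] = 8 + -2 = 6) = 5 (attained at k = 1)
  C[2][0] = min over k of (A[2][0] + B[0][0] = 8 + 5 = 13, A[2][1] + B[1][0] = -5 + -3 = -8, A[2][2] + B[2][0] = -4 + 4 = 0) = -8 (attained at k = 1)
  C[2][1] = min over k of (A[2][0] + B[0][1] = 8 + -2 = 6, A[2][1] + B[1][1] = -5 + 5 = 0, A[2][2] + B[2][1] = -4 + 8 = 4) = 0 (attained at k = 1)
  C[2][2] = min over k of (A[2][0] + B[0][2] = 8 + -3 = 5, A[2][1] + B[1][2] = -5 + 6 = 1, A[2][2] + B[2][2] = -4 + -2 = -6) = -6 (attained at k = 2)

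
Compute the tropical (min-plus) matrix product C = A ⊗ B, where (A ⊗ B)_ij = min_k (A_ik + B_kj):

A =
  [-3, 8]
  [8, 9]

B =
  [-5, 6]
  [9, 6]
A ⊗ B =
  [-8, 3]
  [3, 14]

Apply the min-plus product entry-by-entry:
  C[0][0] = min over k of (A[0][0] + B[0][0] = -3 + -5 = -8, A[0][1] + B[1][0] = 8 + 9 = 17) = -8 (attained at k = 0)
  C[0][1] = min over k of (A[0][0] + B[0][1] = -3 + 6 = 3, A[0][1] + B[1][1] = 8 + 6 = 14) = 3 (attained at k = 0)
  C[1][0] = min over k of (A[1][0] + B[0][0] = 8 + -5 = 3, A[1][1] + B[1][0] = 9 + 9 = 18) = 3 (attained at k = 0)
  C[1][1] = min over k of (A[1][0] + B[0][1] = 8 + 6 = 14, A[1][1] + B[1][1] = 9 + 6 = 15) = 14 (attained at k = 0)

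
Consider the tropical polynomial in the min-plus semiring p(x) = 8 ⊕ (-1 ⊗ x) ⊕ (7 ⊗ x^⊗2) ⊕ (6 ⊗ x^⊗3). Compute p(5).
p(5) = 4

A tropical monomial a ⊗ x^⊗i evaluates to a + i · x. Evaluating each term at x = 5:
  Term 0 contributes 8 + 0 · 5 = 8
  Term 1 contributes -1 + 1 · 5 = 4
  Term 2 contributes 7 + 2 · 5 = 17
  Term 3 contributes 6 + 3 · 5 = 21
p(5) = ⊕ of these = min[8, 4, 17, 21] = 4.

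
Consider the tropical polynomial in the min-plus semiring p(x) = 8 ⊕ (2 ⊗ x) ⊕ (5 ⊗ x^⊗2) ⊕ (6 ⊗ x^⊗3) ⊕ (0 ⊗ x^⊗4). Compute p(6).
p(6) = 8

A tropical monomial a ⊗ x^⊗i evaluates to a + i · x. Evaluating each term at x = 6:
  Term 0 contributes 8 + 0 · 6 = 8
  Term 1 contributes 2 + 1 · 6 = 8
  Term 2 contributes 5 + 2 · 6 = 17
  Term 3 contributes 6 + 3 · 6 = 24
  Term 4 contributes 0 + 4 · 6 = 24
p(6) = ⊕ of these = min[8, 8, 17, 24, 24] = 8.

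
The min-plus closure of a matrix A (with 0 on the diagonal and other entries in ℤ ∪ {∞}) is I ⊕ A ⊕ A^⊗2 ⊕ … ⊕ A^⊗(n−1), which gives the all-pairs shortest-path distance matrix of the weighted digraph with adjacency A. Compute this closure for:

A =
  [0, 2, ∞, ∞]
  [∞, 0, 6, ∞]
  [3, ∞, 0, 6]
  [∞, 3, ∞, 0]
Closure =
  [0, 2, 8, 14]
  [9, 0, 6, 12]
  [3, 5, 0, 6]
  [12, 3, 9, 0]

This is the Floyd-Warshall all-pairs shortest-path computation. For each intermediate vertex k = 0, 1, …, 3, update dist[i][j] ← min(dist[i][j], dist[i][k] + dist[k][j]). The final matrix gives, for each (i, j), the minimum total weight of any directed path from i to j (possibly empty when i = j).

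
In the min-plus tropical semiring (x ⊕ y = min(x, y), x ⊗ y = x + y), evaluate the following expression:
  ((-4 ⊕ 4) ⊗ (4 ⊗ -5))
((-4 ⊕ 4) ⊗ (4 ⊗ -5)) = -5

Expand innermost to outermost. Recall ⊕ takes the minimum of its arguments and ⊗ takes their sum. Working out the expression ((-4 ⊕ 4) ⊗ (4 ⊗ -5)) gives -5.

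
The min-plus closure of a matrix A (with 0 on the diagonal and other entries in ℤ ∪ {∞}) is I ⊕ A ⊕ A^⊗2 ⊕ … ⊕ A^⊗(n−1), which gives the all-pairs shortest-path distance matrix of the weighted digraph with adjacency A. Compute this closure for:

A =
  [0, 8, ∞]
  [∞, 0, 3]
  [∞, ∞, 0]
Closure =
  [0, 8, 11]
  [∞, 0, 3]
  [∞, ∞, 0]

This is the Floyd-Warshall all-pairs shortest-path computation. For each intermediate vertex k = 0, 1, …, 2, update dist[i][j] ← min(dist[i][j], dist[i][k] + dist[k][j]). The final matrix gives, for each (i, j), the minimum total weight of any directed path from i to j (possibly empty when i = j).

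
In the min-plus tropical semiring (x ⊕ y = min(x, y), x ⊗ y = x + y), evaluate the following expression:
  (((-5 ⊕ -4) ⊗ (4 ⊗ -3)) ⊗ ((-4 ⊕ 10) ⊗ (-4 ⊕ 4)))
(((-5 ⊕ -4) ⊗ (4 ⊗ -3)) ⊗ ((-4 ⊕ 10) ⊗ (-4 ⊕ 4))) = -12

Expand innermost to outermost. Recall ⊕ takes the minimum of its arguments and ⊗ takes their sum. Working out the expression (((-5 ⊕ -4) ⊗ (4 ⊗ -3)) ⊗ ((-4 ⊕ 10) ⊗ (-4 ⊕ 4))) gives -12.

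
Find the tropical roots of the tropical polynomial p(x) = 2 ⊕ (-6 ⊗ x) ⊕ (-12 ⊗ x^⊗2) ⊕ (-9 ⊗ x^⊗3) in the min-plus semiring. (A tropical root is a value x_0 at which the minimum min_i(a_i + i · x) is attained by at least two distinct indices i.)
Roots: {-3, 6, 8}

Each tropical root is a break point of the lower envelope of the lines y = a_i + i · x (there are 4 lines, with slopes 0, 1, ..., 3). Only the lines that attain the minimum somewhere contribute to roots; other lines are dominated. Here the surviving (envelope) indices are i = 3, i = 2, i = 1, i = 0.
Intersections between consecutive envelope lines give the roots: for adjacent envelope indices i < j the intersection is x = (a_i − a_j) / (j − i). Reading off the sorted break points: {-3, 6, 8}.
Verification: at each break x_0, at least two indices attain the minimum of min_i(a_i + i · x_0).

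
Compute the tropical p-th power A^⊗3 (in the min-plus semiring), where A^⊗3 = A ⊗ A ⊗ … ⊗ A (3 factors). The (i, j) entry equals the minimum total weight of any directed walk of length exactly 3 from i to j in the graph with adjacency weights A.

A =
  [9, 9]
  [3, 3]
A^⊗3 =
  [15, 15]
  [9, 9]

Each entry (A^⊗3)_ij equals the minimum over all length-3 walks i = v_0 → v_1 → … → v_3 = j of Σ_t A[v_t][v_{t+1}]. For example, for (i, j) = (0, 1) we minimise over 4 possible intermediate vertex sequences; the minimum is 15, attained along the walk 0 → 1 → 1 → 1.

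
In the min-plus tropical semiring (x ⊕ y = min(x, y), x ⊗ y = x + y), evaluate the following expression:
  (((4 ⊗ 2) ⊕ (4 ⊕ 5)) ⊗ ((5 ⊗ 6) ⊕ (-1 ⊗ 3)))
(((4 ⊗ 2) ⊕ (4 ⊕ 5)) ⊗ ((5 ⊗ 6) ⊕ (-1 ⊗ 3))) = 6

Expand innermost to outermost. Recall ⊕ takes the minimum of its arguments and ⊗ takes their sum. Working out the expression (((4 ⊗ 2) ⊕ (4 ⊕ 5)) ⊗ ((5 ⊗ 6) ⊕ (-1 ⊗ 3))) gives 6.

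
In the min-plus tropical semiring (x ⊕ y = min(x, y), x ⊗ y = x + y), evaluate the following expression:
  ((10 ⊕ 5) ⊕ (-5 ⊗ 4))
((10 ⊕ 5) ⊕ (-5 ⊗ 4)) = -1

Expand innermost to outermost. Recall ⊕ takes the minimum of its arguments and ⊗ takes their sum. Working out the expression ((10 ⊕ 5) ⊕ (-5 ⊗ 4)) gives -1.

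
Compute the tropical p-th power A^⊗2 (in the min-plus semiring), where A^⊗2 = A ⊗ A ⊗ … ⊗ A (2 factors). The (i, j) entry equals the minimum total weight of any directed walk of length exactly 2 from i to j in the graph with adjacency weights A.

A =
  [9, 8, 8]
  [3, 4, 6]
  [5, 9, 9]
A^⊗2 =
  [11, 12, 14]
  [7, 8, 10]
  [12, 13, 13]

Each entry (A^⊗2)_ij equals the minimum over all length-2 walks i = v_0 → v_1 → … → v_2 = j of Σ_t A[v_t][v_{t+1}]. For example, for (i, j) = (0, 2) we minimise over 3 possible intermediate vertex sequences; the minimum is 14, attained along the walk 0 → 1 → 2.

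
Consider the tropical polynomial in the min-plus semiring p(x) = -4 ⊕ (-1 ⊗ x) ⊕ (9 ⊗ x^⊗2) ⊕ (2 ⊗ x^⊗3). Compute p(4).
p(4) = -4

A tropical monomial a ⊗ x^⊗i evaluates to a + i · x. Evaluating each term at x = 4:
  Term 0 contributes -4 + 0 · 4 = -4
  Term 1 contributes -1 + 1 · 4 = 3
  Term 2 contributes 9 + 2 · 4 = 17
  Term 3 contributes 2 + 3 · 4 = 14
p(4) = ⊕ of these = min[-4, 3, 17, 14] = -4.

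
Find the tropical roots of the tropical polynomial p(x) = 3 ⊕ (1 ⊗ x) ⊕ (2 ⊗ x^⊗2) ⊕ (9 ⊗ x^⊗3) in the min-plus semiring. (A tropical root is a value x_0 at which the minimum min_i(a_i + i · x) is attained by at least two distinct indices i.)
Roots: {-7, -1, 2}

Each tropical root is a break point of the lower envelope of the lines y = a_i + i · x (there are 4 lines, with slopes 0, 1, ..., 3). Only the lines that attain the minimum somewhere contribute to roots; other lines are dominated. Here the surviving (envelope) indices are i = 3, i = 2, i = 1, i = 0.
Intersections between consecutive envelope lines give the roots: for adjacent envelope indices i < j the intersection is x = (a_i − a_j) / (j − i). Reading off the sorted break points: {-7, -1, 2}.
Verification: at each break x_0, at least two indices attain the minimum of min_i(a_i + i · x_0).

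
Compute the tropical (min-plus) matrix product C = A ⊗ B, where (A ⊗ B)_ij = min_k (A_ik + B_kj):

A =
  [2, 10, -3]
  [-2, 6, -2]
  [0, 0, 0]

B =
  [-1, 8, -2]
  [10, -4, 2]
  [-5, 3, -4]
A ⊗ B =
  [-8, 0, -7]
  [-7, 1, -6]
  [-5, -4, -4]

Apply the min-plus product entry-by-entry:
  C[0][0] = min over k of (A[0][0] + B[0][0] = 2 + -1 = 1, A[0][1] + B[1][0] = 10 + 10 = 20, A[0][2] + B[2][0] = -3 + -5 = -8) = -8 (attained at k = 2)
  C[0][1] = min over k of (A[0][0] + B[0][1] = 2 + 8 = 10, A[0][1] + B[1][1] = 10 + -4 = 6, A[0][2] + B[2][1] = -3 + 3 = 0) = 0 (attained at k = 2)
  C[0][2] = min over k of (A[0][0] + B[0][2] = 2 + -2 = 0, A[0][1] + B[1][2] = 10 + 2 = 12, A[0][2] + B[2][2] = -3 + -4 = -7) = -7 (attained at k = 2)
  C[1][0] = min over k of (A[1][0] + B[0][0] = -2 + -1 = -3, A[1][1] + B[1][0] = 6 + 10 = 16, A[1][2] + B[2][0] = -2 + -5 = -7) = -7 (attained at k = 2)
  C[1][1] = min over k of (A[1][0] + B[0][1] = -2 + 8 = 6, A[1][1] + B[1][1] = 6 + -4 = 2, A[1][2] + B[2][1] = -2 + 3 = 1) = 1 (attained at k = 2)
  C[1][2] = min over k of (A[1][0] + B[0][2] = -2 + -2 = -4, A[1][1] + B[1][2] = 6 + 2 = 8, A[1][2] + B[2][2] = -2 + -4 = -6) = -6 (attained at k = 2)
  C[2][0] = min over k of (A[2][0] + B[0][0] = 0 + -1 = -1, A[2][1] + B[1][0] = 0 + 10 = 10, A[2][2] + B[2][0] = 0 + -5 = -5) = -5 (attained at k = 2)
  C[2][1] = min over k of (A[2][0] + B[0][1] = 0 + 8 = 8, A[2][1] + B[1][1] = 0 + -4 = -4, A[2][2] + B[2][1] = 0 + 3 = 3) = -4 (attained at k = 1)
  C[2][2] = min over k of (A[2][0] + B[0][2] = 0 + -2 = -2, A[2][1] + B[1][2] = 0 + 2 = 2, A[2][2] + B[2][2] = 0 + -4 = -4) = -4 (attained at k = 2)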